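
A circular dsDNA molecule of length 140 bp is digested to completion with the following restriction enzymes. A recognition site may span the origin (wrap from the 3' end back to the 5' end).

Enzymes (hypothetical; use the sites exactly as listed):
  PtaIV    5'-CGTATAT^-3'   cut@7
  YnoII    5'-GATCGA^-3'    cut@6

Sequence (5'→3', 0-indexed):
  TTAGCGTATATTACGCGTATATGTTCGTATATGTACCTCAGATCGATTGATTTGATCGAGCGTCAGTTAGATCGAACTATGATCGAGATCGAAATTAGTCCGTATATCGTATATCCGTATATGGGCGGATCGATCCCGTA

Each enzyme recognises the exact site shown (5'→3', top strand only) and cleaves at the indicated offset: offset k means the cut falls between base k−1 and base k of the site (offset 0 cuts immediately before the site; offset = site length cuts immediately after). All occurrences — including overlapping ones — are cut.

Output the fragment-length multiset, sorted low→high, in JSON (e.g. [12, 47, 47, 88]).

Site scan:
  PtaIV (CGTATAT, off=7): starts [4, 15, 25, 100, 107, 115] → cuts [11, 22, 32, 107, 114, 122]
  YnoII (GATCGA, off=6): starts [40, 53, 69, 80, 86, 127] → cuts [46, 59, 75, 86, 92, 133]

All cut coordinates (distinct, sorted): [11, 22, 32, 46, 59, 75, 86, 92, 107, 114, 122, 133]

Fragments:
  11→22: 11 bp
  22→32: 10 bp
  32→46: 14 bp
  46→59: 13 bp
  59→75: 16 bp
  75→86: 11 bp
  86→92: 6 bp
  92→107: 15 bp
  107→114: 7 bp
  114→122: 8 bp
  122→133: 11 bp
  133→11 (wrap): 140-133+11 = 18 bp

[6,7,8,10,11,11,11,13,14,15,16,18]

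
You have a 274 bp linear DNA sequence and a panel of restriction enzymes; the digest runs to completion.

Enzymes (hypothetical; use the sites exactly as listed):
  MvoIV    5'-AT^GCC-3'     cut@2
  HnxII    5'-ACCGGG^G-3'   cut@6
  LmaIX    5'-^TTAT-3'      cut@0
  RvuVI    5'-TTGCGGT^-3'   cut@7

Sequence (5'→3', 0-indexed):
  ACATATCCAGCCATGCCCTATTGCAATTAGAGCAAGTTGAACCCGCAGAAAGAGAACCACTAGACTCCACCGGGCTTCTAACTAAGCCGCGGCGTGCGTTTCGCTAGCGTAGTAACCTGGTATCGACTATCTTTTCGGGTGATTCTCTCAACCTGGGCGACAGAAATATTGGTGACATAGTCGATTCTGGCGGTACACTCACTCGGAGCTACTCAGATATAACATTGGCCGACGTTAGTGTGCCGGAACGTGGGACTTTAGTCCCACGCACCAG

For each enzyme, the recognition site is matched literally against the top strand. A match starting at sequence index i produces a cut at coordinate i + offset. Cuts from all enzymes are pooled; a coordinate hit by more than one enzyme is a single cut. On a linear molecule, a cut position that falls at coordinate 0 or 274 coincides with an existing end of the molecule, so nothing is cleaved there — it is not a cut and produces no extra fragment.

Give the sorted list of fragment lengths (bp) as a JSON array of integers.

Site scan:
  MvoIV (ATGCC, off=2): starts [12] → cuts [14]
  HnxII (ACCGGGG, off=6): no sites
  LmaIX (TTAT, off=0): no sites
  RvuVI (TTGCGGT, off=7): no sites

All cut coordinates (distinct, sorted): [14]

Fragments:
  [0,14): 14 bp
  [14,274): 260 bp

[14,260]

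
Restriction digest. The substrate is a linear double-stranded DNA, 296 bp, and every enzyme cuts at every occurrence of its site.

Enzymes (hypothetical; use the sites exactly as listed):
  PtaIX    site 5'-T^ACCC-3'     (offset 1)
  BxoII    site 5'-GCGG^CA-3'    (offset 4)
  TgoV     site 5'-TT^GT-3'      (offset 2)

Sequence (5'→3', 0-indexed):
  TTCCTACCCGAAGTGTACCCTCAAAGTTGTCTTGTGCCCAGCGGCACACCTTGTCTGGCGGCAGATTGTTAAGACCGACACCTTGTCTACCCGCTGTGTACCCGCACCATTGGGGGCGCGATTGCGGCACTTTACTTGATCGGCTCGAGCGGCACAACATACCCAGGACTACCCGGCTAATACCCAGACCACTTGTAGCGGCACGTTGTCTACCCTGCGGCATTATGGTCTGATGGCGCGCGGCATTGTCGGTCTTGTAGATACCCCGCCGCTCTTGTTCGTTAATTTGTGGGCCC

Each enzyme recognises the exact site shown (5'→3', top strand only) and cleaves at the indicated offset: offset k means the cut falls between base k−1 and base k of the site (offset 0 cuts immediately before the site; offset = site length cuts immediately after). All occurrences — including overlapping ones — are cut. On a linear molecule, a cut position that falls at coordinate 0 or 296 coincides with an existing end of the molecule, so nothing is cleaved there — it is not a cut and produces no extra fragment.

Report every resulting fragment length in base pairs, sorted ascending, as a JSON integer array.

[4,4,4,5,5,6,6,6,7,8,8,8,9,9,9,10,11,11,11,11,12,12,13,14,17,23,25,28]

Per-enzyme occurrences:
  PtaIX TACCC/1: at [4, 15, 87, 98, 159, 169, 180, 210, 261] ⇒ [5, 16, 88, 99, 160, 170, 181, 211, 262]
  BxoII GCGGCA/4: at [40, 57, 123, 148, 197, 216, 239] ⇒ [44, 61, 127, 152, 201, 220, 243]
  TgoV TTGT/2: at [26, 31, 50, 65, 82, 192, 205, 245, 254, 274, 286] ⇒ [28, 33, 52, 67, 84, 194, 207, 247, 256, 276, 288]

All cut coordinates (distinct, sorted): [5, 16, 28, 33, 44, 52, 61, 67, 84, 88, 99, 127, 152, 160, 170, 181, 194, 201, 207, 211, 220, 243, 247, 256, 262, 276, 288]

Fragment lengths:
  [0,5): 5 bp
  [5,16): 11 bp
  [16,28): 12 bp
  [28,33): 5 bp
  [33,44): 11 bp
  [44,52): 8 bp
  [52,61): 9 bp
  [61,67): 6 bp
  [67,84): 17 bp
  [84,88): 4 bp
  [88,99): 11 bp
  [99,127): 28 bp
  [127,152): 25 bp
  [152,160): 8 bp
  [160,170): 10 bp
  [170,181): 11 bp
  [181,194): 13 bp
  [194,201): 7 bp
  [201,207): 6 bp
  [207,211): 4 bp
  [211,220): 9 bp
  [220,243): 23 bp
  [243,247): 4 bp
  [247,256): 9 bp
  [256,262): 6 bp
  [262,276): 14 bp
  [276,288): 12 bp
  [288,296): 8 bp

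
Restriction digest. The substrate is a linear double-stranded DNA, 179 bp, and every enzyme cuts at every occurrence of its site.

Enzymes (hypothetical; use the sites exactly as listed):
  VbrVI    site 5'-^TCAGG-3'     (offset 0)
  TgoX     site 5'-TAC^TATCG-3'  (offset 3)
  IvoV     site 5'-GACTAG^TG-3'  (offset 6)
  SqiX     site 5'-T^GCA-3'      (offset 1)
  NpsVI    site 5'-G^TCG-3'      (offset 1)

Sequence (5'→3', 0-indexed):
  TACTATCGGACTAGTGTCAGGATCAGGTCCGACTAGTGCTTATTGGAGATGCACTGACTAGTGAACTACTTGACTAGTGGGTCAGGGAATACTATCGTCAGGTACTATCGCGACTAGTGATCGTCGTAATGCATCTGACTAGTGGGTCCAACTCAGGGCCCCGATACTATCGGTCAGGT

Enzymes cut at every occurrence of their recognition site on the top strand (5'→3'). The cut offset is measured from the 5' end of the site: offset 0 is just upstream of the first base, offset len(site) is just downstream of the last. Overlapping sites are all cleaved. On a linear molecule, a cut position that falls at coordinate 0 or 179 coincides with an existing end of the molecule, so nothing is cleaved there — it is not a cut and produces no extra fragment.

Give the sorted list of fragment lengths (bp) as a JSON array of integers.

[2,3,4,5,6,6,6,6,7,8,10,11,11,11,12,12,14,14,15,16]

Scan for sites:
  VbrVI (TCAGG, off=0): starts [16, 22, 81, 97, 152, 173] → cuts [16, 22, 81, 97, 152, 173]
  TgoX (TACTATCG, off=3): starts [0, 89, 102, 164] → cuts [3, 92, 105, 167]
  IvoV (GACTAGTG, off=6): starts [8, 30, 55, 71, 111, 136] → cuts [14, 36, 61, 77, 117, 142]
  SqiX (TGCA, off=1): starts [49, 129] → cuts [50, 130]
  NpsVI (GTCG, off=1): starts [122] → cuts [123]

Pooled cuts: [3, 14, 16, 22, 36, 50, 61, 77, 81, 92, 97, 105, 117, 123, 130, 142, 152, 167, 173]

Fragment lengths:
  [0,3): 3 bp
  [3,14): 11 bp
  [14,16): 2 bp
  [16,22): 6 bp
  [22,36): 14 bp
  [36,50): 14 bp
  [50,61): 11 bp
  [61,77): 16 bp
  [77,81): 4 bp
  [81,92): 11 bp
  [92,97): 5 bp
  [97,105): 8 bp
  [105,117): 12 bp
  [117,123): 6 bp
  [123,130): 7 bp
  [130,142): 12 bp
  [142,152): 10 bp
  [152,167): 15 bp
  [167,173): 6 bp
  [173,179): 6 bp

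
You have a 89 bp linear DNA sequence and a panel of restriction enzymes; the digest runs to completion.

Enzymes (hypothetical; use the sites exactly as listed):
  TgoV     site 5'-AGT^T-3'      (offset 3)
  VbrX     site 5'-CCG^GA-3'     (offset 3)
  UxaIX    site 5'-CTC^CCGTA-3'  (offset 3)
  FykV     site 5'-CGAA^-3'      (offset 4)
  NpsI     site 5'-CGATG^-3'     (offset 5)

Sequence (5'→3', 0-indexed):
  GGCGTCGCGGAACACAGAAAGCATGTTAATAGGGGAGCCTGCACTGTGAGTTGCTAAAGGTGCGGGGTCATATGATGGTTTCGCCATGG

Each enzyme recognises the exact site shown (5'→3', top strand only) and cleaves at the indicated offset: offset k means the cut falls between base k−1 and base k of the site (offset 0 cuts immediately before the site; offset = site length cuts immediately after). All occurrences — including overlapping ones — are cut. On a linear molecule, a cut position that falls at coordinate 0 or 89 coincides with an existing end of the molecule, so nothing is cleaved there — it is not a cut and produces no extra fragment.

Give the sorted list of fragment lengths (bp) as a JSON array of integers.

Scan for sites:
  TgoV AGTT/3: at [48] ⇒ [51]
  VbrX (CCGGA, off=3): no sites
  UxaIX (CTCCCGTA, off=3): no sites
  FykV (CGAA, off=4): no sites
  NpsI (CGATG, off=5): no sites

All cut coordinates (distinct, sorted): [51]

Fragments:
  [0,51): 51 bp
  [51,89): 38 bp

[38,51]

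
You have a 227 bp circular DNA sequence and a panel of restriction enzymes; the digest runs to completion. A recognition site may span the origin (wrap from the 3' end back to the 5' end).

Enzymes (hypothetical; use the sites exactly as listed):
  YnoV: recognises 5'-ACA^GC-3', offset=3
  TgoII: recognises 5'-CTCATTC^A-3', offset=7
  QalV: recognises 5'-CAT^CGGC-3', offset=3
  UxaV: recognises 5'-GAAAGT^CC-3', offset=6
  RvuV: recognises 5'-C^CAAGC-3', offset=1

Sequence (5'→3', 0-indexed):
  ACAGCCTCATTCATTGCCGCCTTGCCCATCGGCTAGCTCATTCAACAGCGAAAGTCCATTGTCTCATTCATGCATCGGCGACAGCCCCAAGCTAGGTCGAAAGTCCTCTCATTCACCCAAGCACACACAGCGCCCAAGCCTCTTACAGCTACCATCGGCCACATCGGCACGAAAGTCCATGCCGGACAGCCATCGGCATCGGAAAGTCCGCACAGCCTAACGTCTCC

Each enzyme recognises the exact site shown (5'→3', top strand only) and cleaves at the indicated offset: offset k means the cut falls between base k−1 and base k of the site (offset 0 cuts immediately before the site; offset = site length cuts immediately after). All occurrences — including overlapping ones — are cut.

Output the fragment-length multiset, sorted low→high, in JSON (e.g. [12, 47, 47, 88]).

[3,4,4,5,5,6,7,8,8,8,9,9,10,12,12,12,13,14,14,14,16,17,17]

Per-enzyme occurrences:
  YnoV ACAGC/3: at [0, 44, 80, 126, 144, 185, 211] ⇒ [3, 47, 83, 129, 147, 188, 214]
  TgoII CTCATTCA/7: at [5, 36, 62, 107] ⇒ [12, 43, 69, 114]
  QalV CATCGGC/3: at [26, 72, 152, 161, 190] ⇒ [29, 75, 155, 164, 193]
  UxaV GAAAGTCC/6: at [49, 98, 170, 201] ⇒ [55, 104, 176, 207]
  RvuV CCAAGC/1: at [86, 116, 133] ⇒ [87, 117, 134]

Pooled cuts: [3, 12, 29, 43, 47, 55, 69, 75, 83, 87, 104, 114, 117, 129, 134, 147, 155, 164, 176, 188, 193, 207, 214]

Fragment lengths:
  3→12: 9 bp
  12→29: 17 bp
  29→43: 14 bp
  43→47: 4 bp
  47→55: 8 bp
  55→69: 14 bp
  69→75: 6 bp
  75→83: 8 bp
  83→87: 4 bp
  87→104: 17 bp
  104→114: 10 bp
  114→117: 3 bp
  117→129: 12 bp
  129→134: 5 bp
  134→147: 13 bp
  147→155: 8 bp
  155→164: 9 bp
  164→176: 12 bp
  176→188: 12 bp
  188→193: 5 bp
  193→207: 14 bp
  207→214: 7 bp
  214→3 (wrap): 227-214+3 = 16 bp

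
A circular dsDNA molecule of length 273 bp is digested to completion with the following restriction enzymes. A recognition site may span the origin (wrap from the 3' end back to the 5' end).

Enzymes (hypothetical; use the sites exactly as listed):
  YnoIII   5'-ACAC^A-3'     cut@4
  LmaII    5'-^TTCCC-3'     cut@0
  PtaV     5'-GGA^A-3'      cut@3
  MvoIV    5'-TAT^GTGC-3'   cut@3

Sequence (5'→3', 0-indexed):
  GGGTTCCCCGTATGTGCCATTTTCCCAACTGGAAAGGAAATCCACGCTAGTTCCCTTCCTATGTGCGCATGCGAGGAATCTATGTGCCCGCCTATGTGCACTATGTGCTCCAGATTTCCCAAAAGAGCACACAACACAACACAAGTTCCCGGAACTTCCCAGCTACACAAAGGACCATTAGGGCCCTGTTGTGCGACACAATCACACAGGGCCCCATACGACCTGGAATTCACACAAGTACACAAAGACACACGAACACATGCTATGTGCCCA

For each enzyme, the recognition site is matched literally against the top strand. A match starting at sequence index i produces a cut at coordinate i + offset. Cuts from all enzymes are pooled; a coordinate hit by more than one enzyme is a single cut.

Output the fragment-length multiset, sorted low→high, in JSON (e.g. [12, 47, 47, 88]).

[2,3,5,5,5,6,7,8,8,8,8,8,8,8,9,10,10,11,12,12,12,12,13,15,17,20,31]

Per-enzyme occurrences:
  YnoIII (ACACA, off=4): starts [128, 133, 138, 164, 195, 203, 231, 239, 247, 255] → cuts [132, 137, 142, 168, 199, 207, 235, 243, 251, 259]
  LmaII (TTCCC, off=0): starts [3, 21, 50, 115, 145, 155] → cuts [3, 21, 50, 115, 145, 155]
  PtaV (GGAA, off=3): starts [30, 35, 74, 150, 224] → cuts [33, 38, 77, 153, 227]
  MvoIV (TATGTGC, off=3): starts [10, 59, 80, 92, 101, 263] → cuts [13, 62, 83, 95, 104, 266]

All cut coordinates (distinct, sorted): [3, 13, 21, 33, 38, 50, 62, 77, 83, 95, 104, 115, 132, 137, 142, 145, 153, 155, 168, 199, 207, 227, 235, 243, 251, 259, 266]

Fragments:
  3→13: 10 bp
  13→21: 8 bp
  21→33: 12 bp
  33→38: 5 bp
  38→50: 12 bp
  50→62: 12 bp
  62→77: 15 bp
  77→83: 6 bp
  83→95: 12 bp
  95→104: 9 bp
  104→115: 11 bp
  115→132: 17 bp
  132→137: 5 bp
  137→142: 5 bp
  142→145: 3 bp
  145→153: 8 bp
  153→155: 2 bp
  155→168: 13 bp
  168→199: 31 bp
  199→207: 8 bp
  207→227: 20 bp
  227→235: 8 bp
  235→243: 8 bp
  243→251: 8 bp
  251→259: 8 bp
  259→266: 7 bp
  266→3 (wrap): 273-266+3 = 10 bp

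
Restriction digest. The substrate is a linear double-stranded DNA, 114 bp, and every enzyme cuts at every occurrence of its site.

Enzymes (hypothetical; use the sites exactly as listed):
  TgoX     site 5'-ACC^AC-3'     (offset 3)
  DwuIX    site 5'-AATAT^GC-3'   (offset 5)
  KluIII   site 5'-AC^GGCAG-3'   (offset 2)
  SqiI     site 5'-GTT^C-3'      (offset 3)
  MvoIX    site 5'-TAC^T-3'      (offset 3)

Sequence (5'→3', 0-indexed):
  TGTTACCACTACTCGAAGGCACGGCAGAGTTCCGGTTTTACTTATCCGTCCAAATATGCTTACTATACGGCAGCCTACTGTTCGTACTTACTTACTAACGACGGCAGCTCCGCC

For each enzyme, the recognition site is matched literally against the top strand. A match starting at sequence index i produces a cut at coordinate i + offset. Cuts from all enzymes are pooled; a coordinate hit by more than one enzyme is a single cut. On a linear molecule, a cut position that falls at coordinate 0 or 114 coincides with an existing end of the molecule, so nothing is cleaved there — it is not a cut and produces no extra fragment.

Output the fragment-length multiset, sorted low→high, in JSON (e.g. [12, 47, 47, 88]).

Per-enzyme occurrences:
  TgoX (ACCAC, off=3): starts [4] → cuts [7]
  DwuIX (AATATGC, off=5): starts [52] → cuts [57]
  KluIII (ACGGCAG, off=2): starts [20, 66, 100] → cuts [22, 68, 102]
  SqiI (GTTC, off=3): starts [28, 79] → cuts [31, 82]
  MvoIX (TACT, off=3): starts [9, 38, 60, 75, 84, 88, 92] → cuts [12, 41, 63, 78, 87, 91, 95]

All cut coordinates (distinct, sorted): [7, 12, 22, 31, 41, 57, 63, 68, 78, 82, 87, 91, 95, 102]

Fragments:
  [0,7): 7 bp
  [7,12): 5 bp
  [12,22): 10 bp
  [22,31): 9 bp
  [31,41): 10 bp
  [41,57): 16 bp
  [57,63): 6 bp
  [63,68): 5 bp
  [68,78): 10 bp
  [78,82): 4 bp
  [82,87): 5 bp
  [87,91): 4 bp
  [91,95): 4 bp
  [95,102): 7 bp
  [102,114): 12 bp

[4,4,4,5,5,5,6,7,7,9,10,10,10,12,16]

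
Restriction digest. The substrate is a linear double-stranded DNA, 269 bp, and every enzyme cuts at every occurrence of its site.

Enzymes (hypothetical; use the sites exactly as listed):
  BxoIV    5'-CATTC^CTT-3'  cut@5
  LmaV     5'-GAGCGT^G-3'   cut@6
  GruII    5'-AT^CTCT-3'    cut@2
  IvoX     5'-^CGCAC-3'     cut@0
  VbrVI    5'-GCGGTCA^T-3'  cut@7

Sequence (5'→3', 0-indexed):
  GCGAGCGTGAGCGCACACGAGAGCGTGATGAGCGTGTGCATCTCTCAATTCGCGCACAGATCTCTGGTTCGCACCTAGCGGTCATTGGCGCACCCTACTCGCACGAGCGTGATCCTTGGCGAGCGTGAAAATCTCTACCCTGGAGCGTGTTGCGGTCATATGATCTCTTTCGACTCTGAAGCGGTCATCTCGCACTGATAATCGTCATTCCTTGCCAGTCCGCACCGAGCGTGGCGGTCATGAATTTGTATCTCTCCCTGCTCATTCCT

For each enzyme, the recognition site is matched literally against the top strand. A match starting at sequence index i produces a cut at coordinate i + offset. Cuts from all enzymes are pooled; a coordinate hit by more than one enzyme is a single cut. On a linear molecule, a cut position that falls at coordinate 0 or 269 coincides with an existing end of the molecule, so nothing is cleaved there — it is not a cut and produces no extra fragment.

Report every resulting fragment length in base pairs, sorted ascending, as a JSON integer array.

[3,3,4,6,6,6,8,8,8,9,9,10,10,11,11,11,11,12,15,15,16,16,18,20,23]

Scan for sites:
  BxoIV (CATTCCTT, off=5): starts [205] → cuts [210]
  LmaV (GAGCGTG, off=6): starts [2, 20, 29, 104, 120, 142, 226] → cuts [8, 26, 35, 110, 126, 148, 232]
  GruII (ATCTCT, off=2): starts [39, 59, 130, 162, 249] → cuts [41, 61, 132, 164, 251]
  IvoX (CGCAC, off=0): starts [11, 52, 69, 88, 99, 190, 220] → cuts [11, 52, 69, 88, 99, 190, 220]
  VbrVI (GCGGTCAT, off=7): starts [77, 151, 180, 233] → cuts [84, 158, 187, 240]

All cut coordinates (distinct, sorted): [8, 11, 26, 35, 41, 52, 61, 69, 84, 88, 99, 110, 126, 132, 148, 158, 164, 187, 190, 210, 220, 232, 240, 251]

Fragments:
  [0,8): 8 bp
  [8,11): 3 bp
  [11,26): 15 bp
  [26,35): 9 bp
  [35,41): 6 bp
  [41,52): 11 bp
  [52,61): 9 bp
  [61,69): 8 bp
  [69,84): 15 bp
  [84,88): 4 bp
  [88,99): 11 bp
  [99,110): 11 bp
  [110,126): 16 bp
  [126,132): 6 bp
  [132,148): 16 bp
  [148,158): 10 bp
  [158,164): 6 bp
  [164,187): 23 bp
  [187,190): 3 bp
  [190,210): 20 bp
  [210,220): 10 bp
  [220,232): 12 bp
  [232,240): 8 bp
  [240,251): 11 bp
  [251,269): 18 bp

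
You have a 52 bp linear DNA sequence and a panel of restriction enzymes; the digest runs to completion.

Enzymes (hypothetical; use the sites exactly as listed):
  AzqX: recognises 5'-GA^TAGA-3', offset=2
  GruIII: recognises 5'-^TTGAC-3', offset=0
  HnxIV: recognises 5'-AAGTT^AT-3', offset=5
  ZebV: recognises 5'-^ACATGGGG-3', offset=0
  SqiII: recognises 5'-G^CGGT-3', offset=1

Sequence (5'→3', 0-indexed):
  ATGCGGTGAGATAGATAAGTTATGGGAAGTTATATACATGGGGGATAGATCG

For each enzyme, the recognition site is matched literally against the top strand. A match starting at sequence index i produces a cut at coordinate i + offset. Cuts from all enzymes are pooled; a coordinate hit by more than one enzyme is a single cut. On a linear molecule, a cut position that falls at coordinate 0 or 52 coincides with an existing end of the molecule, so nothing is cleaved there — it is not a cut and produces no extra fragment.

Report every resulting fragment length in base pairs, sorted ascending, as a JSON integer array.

[3,4,7,8,10,10,10]

Per-enzyme occurrences:
  AzqX GATAGA/2: at [9, 43] ⇒ [11, 45]
  GruIII (TTGAC, off=0): no sites
  HnxIV AAGTTAT/5: at [16, 26] ⇒ [21, 31]
  ZebV ACATGGGG/0: at [35] ⇒ [35]
  SqiII GCGGT/1: at [2] ⇒ [3]

Pooled cuts: [3, 11, 21, 31, 35, 45]

Fragment lengths:
  [0,3): 3 bp
  [3,11): 8 bp
  [11,21): 10 bp
  [21,31): 10 bp
  [31,35): 4 bp
  [35,45): 10 bp
  [45,52): 7 bp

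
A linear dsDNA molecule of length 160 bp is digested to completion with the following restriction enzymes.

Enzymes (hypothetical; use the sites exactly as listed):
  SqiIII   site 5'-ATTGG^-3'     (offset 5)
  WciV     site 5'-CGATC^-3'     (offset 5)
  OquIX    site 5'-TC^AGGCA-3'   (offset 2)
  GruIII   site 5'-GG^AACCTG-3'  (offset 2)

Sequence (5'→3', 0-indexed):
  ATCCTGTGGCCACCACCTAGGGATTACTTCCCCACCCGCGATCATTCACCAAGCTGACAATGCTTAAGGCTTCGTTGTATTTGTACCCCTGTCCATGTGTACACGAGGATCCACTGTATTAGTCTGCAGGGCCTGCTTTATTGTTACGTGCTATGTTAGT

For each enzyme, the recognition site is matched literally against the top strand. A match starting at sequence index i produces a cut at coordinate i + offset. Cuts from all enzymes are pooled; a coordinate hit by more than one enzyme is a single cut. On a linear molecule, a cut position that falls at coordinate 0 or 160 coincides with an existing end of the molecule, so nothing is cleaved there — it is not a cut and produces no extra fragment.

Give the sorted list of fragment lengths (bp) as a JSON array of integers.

Scan for sites:
  SqiIII (ATTGG, off=5): no sites
  WciV (CGATC, off=5): starts [38] → cuts [43]
  OquIX (TCAGGCA, off=2): no sites
  GruIII (GGAACCTG, off=2): no sites

Pooled cuts: [43]

Fragment lengths:
  [0,43): 43 bp
  [43,160): 117 bp

[43,117]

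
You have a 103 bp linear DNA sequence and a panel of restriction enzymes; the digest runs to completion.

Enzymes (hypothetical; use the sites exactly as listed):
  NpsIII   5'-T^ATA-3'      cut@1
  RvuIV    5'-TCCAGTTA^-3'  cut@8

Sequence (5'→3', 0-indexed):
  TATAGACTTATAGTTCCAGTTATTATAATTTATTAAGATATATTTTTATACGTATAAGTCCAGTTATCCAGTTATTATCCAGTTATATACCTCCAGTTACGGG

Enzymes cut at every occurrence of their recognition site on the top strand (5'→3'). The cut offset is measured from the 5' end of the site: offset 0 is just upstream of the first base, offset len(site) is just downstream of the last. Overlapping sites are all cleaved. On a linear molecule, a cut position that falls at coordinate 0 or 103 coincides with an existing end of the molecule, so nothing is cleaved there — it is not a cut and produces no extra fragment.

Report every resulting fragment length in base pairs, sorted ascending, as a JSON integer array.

Scan for sites:
  NpsIII TATA/1: at [0, 8, 23, 38, 46, 52, 83, 85] ⇒ [1, 9, 24, 39, 47, 53, 84, 86]
  RvuIV TCCAGTTA/8: at [14, 58, 66, 77, 91] ⇒ [22, 66, 74, 85, 99]

Pooled cuts: [1, 9, 22, 24, 39, 47, 53, 66, 74, 84, 85, 86, 99]

Fragment lengths:
  [0,1): 1 bp
  [1,9): 8 bp
  [9,22): 13 bp
  [22,24): 2 bp
  [24,39): 15 bp
  [39,47): 8 bp
  [47,53): 6 bp
  [53,66): 13 bp
  [66,74): 8 bp
  [74,84): 10 bp
  [84,85): 1 bp
  [85,86): 1 bp
  [86,99): 13 bp
  [99,103): 4 bp

[1,1,1,2,4,6,8,8,8,10,13,13,13,15]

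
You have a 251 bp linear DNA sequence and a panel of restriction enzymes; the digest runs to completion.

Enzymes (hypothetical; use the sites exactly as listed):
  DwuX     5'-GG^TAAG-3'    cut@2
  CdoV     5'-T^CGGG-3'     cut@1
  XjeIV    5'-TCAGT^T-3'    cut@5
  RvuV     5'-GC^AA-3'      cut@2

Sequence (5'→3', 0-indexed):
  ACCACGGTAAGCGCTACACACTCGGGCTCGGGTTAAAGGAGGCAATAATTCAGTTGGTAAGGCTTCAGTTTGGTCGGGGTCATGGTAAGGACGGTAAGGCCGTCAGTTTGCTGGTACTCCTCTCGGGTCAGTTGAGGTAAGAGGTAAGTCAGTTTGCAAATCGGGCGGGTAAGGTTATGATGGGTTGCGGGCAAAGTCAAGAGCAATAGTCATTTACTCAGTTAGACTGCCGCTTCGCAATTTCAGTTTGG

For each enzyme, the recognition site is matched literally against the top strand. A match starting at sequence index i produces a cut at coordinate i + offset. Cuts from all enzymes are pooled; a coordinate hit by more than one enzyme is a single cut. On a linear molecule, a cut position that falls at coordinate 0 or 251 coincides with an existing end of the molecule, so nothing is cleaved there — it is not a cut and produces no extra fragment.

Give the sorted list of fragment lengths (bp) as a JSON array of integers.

[3,4,4,4,5,5,6,7,7,8,9,9,9,9,11,11,12,12,13,15,15,16,16,18,23]

Scan for sites:
  DwuX GGTAAG/2: at [5, 55, 83, 92, 135, 142, 167] ⇒ [7, 57, 85, 94, 137, 144, 169]
  CdoV TCGGG/1: at [21, 27, 73, 122, 160] ⇒ [22, 28, 74, 123, 161]
  XjeIV TCAGTT/5: at [49, 64, 102, 127, 148, 217, 242] ⇒ [54, 69, 107, 132, 153, 222, 247]
  RvuV GCAA/2: at [41, 155, 190, 202, 236] ⇒ [43, 157, 192, 204, 238]

Pooled cuts: [7, 22, 28, 43, 54, 57, 69, 74, 85, 94, 107, 123, 132, 137, 144, 153, 157, 161, 169, 192, 204, 222, 238, 247]

Fragments:
  [0,7): 7 bp
  [7,22): 15 bp
  [22,28): 6 bp
  [28,43): 15 bp
  [43,54): 11 bp
  [54,57): 3 bp
  [57,69): 12 bp
  [69,74): 5 bp
  [74,85): 11 bp
  [85,94): 9 bp
  [94,107): 13 bp
  [107,123): 16 bp
  [123,132): 9 bp
  [132,137): 5 bp
  [137,144): 7 bp
  [144,153): 9 bp
  [153,157): 4 bp
  [157,161): 4 bp
  [161,169): 8 bp
  [169,192): 23 bp
  [192,204): 12 bp
  [204,222): 18 bp
  [222,238): 16 bp
  [238,247): 9 bp
  [247,251): 4 bp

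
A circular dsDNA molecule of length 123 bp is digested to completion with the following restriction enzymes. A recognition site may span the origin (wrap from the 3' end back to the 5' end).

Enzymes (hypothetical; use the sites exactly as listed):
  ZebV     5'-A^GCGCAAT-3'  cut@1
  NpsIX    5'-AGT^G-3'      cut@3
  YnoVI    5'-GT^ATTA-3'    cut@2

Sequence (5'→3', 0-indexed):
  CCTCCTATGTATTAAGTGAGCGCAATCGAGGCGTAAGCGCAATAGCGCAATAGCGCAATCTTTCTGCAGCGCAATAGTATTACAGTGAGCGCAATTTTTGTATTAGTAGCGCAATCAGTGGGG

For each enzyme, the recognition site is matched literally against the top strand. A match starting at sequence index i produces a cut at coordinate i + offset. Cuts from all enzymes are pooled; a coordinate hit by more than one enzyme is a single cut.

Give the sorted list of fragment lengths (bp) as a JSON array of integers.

[2,2,7,7,8,8,8,10,11,13,14,16,17]

Site scan:
  ZebV AGCGCAAT/1: at [18, 35, 43, 51, 67, 87, 107] ⇒ [19, 36, 44, 52, 68, 88, 108]
  NpsIX AGTG/3: at [14, 83, 116] ⇒ [17, 86, 119]
  YnoVI GTATTA/2: at [8, 76, 99] ⇒ [10, 78, 101]

All cut coordinates (distinct, sorted): [10, 17, 19, 36, 44, 52, 68, 78, 86, 88, 101, 108, 119]

Fragments:
  10→17: 7 bp
  17→19: 2 bp
  19→36: 17 bp
  36→44: 8 bp
  44→52: 8 bp
  52→68: 16 bp
  68→78: 10 bp
  78→86: 8 bp
  86→88: 2 bp
  88→101: 13 bp
  101→108: 7 bp
  108→119: 11 bp
  119→10 (wrap): 123-119+10 = 14 bp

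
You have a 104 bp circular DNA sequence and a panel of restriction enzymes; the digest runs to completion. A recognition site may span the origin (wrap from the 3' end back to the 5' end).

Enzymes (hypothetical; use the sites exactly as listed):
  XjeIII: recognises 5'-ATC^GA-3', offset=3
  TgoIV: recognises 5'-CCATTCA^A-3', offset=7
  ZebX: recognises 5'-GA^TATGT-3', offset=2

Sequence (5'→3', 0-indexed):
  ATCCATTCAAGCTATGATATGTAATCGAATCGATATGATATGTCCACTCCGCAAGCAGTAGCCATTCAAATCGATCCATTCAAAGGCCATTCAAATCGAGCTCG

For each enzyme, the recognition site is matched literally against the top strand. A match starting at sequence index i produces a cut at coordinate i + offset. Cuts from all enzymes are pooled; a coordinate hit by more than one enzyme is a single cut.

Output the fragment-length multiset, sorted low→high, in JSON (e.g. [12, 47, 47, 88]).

[4,4,5,7,8,9,10,11,16,30]

Site scan:
  XjeIII ATCGA/3: at [23, 28, 69, 94] ⇒ [26, 31, 72, 97]
  TgoIV CCATTCAA/7: at [2, 61, 75, 86] ⇒ [9, 68, 82, 93]
  ZebX GATATGT/2: at [15, 36] ⇒ [17, 38]

All cut coordinates (distinct, sorted): [9, 17, 26, 31, 38, 68, 72, 82, 93, 97]

Fragments:
  9→17: 8 bp
  17→26: 9 bp
  26→31: 5 bp
  31→38: 7 bp
  38→68: 30 bp
  68→72: 4 bp
  72→82: 10 bp
  82→93: 11 bp
  93→97: 4 bp
  97→9 (wrap): 104-97+9 = 16 bp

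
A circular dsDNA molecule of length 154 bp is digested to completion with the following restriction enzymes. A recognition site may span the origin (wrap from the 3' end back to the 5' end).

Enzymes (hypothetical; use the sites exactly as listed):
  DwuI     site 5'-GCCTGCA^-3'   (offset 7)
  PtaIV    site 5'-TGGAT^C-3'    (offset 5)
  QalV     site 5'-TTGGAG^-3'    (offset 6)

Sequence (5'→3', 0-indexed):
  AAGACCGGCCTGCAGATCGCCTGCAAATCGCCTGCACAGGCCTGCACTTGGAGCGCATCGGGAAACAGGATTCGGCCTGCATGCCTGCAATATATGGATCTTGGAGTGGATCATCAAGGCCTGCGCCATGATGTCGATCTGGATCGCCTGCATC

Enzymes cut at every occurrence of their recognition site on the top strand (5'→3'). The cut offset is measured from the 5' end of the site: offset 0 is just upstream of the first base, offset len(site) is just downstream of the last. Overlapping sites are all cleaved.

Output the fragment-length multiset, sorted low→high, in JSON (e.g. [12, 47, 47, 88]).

Site scan:
  DwuI GCCTGCA/7: at [7, 18, 29, 39, 74, 82, 145] ⇒ [14, 25, 36, 46, 81, 89, 152]
  PtaIV TGGATC/5: at [94, 106, 139] ⇒ [99, 111, 144]
  QalV TTGGAG/6: at [47, 100] ⇒ [53, 106]

All cut coordinates (distinct, sorted): [14, 25, 36, 46, 53, 81, 89, 99, 106, 111, 144, 152]

Fragment lengths:
  14→25: 11 bp
  25→36: 11 bp
  36→46: 10 bp
  46→53: 7 bp
  53→81: 28 bp
  81→89: 8 bp
  89→99: 10 bp
  99→106: 7 bp
  106→111: 5 bp
  111→144: 33 bp
  144→152: 8 bp
  152→14 (wrap): 154-152+14 = 16 bp

[5,7,7,8,8,10,10,11,11,16,28,33]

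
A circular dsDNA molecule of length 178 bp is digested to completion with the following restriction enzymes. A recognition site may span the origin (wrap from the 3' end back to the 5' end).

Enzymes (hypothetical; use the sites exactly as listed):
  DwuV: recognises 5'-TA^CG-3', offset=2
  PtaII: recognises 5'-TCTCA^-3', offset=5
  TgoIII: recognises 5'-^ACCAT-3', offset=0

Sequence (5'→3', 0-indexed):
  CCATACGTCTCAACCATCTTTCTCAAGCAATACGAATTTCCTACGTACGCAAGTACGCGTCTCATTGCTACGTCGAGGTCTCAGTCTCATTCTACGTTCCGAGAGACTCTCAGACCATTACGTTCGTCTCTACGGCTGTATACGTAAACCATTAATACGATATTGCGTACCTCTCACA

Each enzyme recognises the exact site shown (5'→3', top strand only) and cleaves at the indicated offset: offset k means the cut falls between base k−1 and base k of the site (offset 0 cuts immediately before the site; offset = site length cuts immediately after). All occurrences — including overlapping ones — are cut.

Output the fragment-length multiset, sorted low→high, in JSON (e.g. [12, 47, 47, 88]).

Scan for sites:
  DwuV (TACG, off=2): starts [3, 30, 41, 45, 53, 68, 92, 118, 130, 140, 155] → cuts [5, 32, 43, 47, 55, 70, 94, 120, 132, 142, 157]
  PtaII (TCTCA, off=5): starts [7, 20, 59, 78, 84, 107, 171] → cuts [12, 25, 64, 83, 89, 112, 176]
  TgoIII (ACCAT, off=0): starts [12, 113, 147, 177] → cuts [12, 113, 147, 177]

All cut coordinates (distinct, sorted): [5, 12, 25, 32, 43, 47, 55, 64, 70, 83, 89, 94, 112, 113, 120, 132, 142, 147, 157, 176, 177]

Fragments:
  5→12: 7 bp
  12→25: 13 bp
  25→32: 7 bp
  32→43: 11 bp
  43→47: 4 bp
  47→55: 8 bp
  55→64: 9 bp
  64→70: 6 bp
  70→83: 13 bp
  83→89: 6 bp
  89→94: 5 bp
  94→112: 18 bp
  112→113: 1 bp
  113→120: 7 bp
  120→132: 12 bp
  132→142: 10 bp
  142→147: 5 bp
  147→157: 10 bp
  157→176: 19 bp
  176→177: 1 bp
  177→5 (wrap): 178-177+5 = 6 bp

[1,1,4,5,5,6,6,6,7,7,7,8,9,10,10,11,12,13,13,18,19]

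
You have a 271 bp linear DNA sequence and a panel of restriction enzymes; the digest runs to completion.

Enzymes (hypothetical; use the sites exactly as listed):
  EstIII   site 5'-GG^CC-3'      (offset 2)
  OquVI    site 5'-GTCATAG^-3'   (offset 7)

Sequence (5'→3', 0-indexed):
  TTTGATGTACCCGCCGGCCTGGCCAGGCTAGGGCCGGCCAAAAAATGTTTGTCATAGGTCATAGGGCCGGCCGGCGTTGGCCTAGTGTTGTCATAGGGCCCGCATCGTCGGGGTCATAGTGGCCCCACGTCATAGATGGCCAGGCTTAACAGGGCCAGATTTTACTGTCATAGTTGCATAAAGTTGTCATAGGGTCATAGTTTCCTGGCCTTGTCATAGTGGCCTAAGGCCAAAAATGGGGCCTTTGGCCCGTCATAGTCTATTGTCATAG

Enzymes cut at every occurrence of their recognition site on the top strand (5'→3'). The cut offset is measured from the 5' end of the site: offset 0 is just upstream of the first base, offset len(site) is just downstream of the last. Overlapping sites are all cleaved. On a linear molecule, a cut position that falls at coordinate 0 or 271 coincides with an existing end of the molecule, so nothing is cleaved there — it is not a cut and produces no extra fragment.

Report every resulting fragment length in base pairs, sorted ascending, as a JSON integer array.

[2,2,3,3,4,4,4,5,7,7,7,8,8,10,10,11,11,12,13,13,15,16,17,19,19,20,21]

Site scan:
  EstIII (GGCC, off=2): starts [15, 20, 31, 35, 64, 68, 78, 96, 120, 137, 152, 206, 220, 227, 239, 246] → cuts [17, 22, 33, 37, 66, 70, 80, 98, 122, 139, 154, 208, 222, 229, 241, 248]
  OquVI (GTCATAG, off=7): starts [50, 57, 89, 112, 128, 166, 185, 193, 212, 251, 264] → cuts [57, 64, 96, 119, 135, 173, 192, 200, 219, 258] (position 271 is a terminus of the linear molecule — no cut)

All cut coordinates (distinct, sorted): [17, 22, 33, 37, 57, 64, 66, 70, 80, 96, 98, 119, 122, 135, 139, 154, 173, 192, 200, 208, 219, 222, 229, 241, 248, 258]

Fragments:
  [0,17): 17 bp
  [17,22): 5 bp
  [22,33): 11 bp
  [33,37): 4 bp
  [37,57): 20 bp
  [57,64): 7 bp
  [64,66): 2 bp
  [66,70): 4 bp
  [70,80): 10 bp
  [80,96): 16 bp
  [96,98): 2 bp
  [98,119): 21 bp
  [119,122): 3 bp
  [122,135): 13 bp
  [135,139): 4 bp
  [139,154): 15 bp
  [154,173): 19 bp
  [173,192): 19 bp
  [192,200): 8 bp
  [200,208): 8 bp
  [208,219): 11 bp
  [219,222): 3 bp
  [222,229): 7 bp
  [229,241): 12 bp
  [241,248): 7 bp
  [248,258): 10 bp
  [258,271): 13 bp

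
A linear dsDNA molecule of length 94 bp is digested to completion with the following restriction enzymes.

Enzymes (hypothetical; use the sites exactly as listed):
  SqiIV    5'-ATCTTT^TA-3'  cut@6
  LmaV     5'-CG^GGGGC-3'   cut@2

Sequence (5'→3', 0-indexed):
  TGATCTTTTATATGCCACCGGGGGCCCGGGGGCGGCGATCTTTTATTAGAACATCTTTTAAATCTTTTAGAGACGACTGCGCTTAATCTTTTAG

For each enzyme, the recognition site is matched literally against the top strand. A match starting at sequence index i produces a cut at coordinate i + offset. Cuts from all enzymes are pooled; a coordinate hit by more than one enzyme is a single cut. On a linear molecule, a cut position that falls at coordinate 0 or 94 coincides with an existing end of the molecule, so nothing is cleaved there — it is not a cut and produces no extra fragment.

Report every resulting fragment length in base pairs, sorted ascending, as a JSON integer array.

[3,8,8,9,12,15,15,24]

Scan for sites:
  SqiIV (ATCTTTTA, off=6): starts [2, 37, 52, 61, 85] → cuts [8, 43, 58, 67, 91]
  LmaV (CGGGGGC, off=2): starts [18, 26] → cuts [20, 28]

All cut coordinates (distinct, sorted): [8, 20, 28, 43, 58, 67, 91]

Fragments:
  [0,8): 8 bp
  [8,20): 12 bp
  [20,28): 8 bp
  [28,43): 15 bp
  [43,58): 15 bp
  [58,67): 9 bp
  [67,91): 24 bp
  [91,94): 3 bp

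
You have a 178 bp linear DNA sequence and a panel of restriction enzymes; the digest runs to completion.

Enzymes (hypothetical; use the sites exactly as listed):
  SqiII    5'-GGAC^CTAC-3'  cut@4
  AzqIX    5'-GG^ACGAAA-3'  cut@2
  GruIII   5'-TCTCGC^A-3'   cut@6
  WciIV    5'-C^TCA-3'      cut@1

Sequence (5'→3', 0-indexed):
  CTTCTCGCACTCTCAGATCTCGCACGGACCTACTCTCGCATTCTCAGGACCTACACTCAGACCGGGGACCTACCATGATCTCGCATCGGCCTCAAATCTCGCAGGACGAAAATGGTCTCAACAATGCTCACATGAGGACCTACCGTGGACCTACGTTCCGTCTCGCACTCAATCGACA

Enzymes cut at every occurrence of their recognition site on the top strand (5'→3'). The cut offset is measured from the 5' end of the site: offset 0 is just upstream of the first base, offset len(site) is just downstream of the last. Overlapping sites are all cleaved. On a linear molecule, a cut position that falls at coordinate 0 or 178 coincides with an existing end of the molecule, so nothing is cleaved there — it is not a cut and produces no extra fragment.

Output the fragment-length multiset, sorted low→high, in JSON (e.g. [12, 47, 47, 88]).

[2,3,4,4,6,6,7,7,8,10,10,10,11,11,11,12,12,13,15,16]

Per-enzyme occurrences:
  SqiII GGACCTAC/4: at [25, 46, 65, 135, 146] ⇒ [29, 50, 69, 139, 150]
  AzqIX GGACGAAA/2: at [103] ⇒ [105]
  GruIII TCTCGCA/6: at [2, 17, 33, 78, 96, 160] ⇒ [8, 23, 39, 84, 102, 166]
  WciIV CTCA/1: at [11, 42, 55, 90, 116, 126, 167] ⇒ [12, 43, 56, 91, 117, 127, 168]

All cut coordinates (distinct, sorted): [8, 12, 23, 29, 39, 43, 50, 56, 69, 84, 91, 102, 105, 117, 127, 139, 150, 166, 168]

Fragment lengths:
  [0,8): 8 bp
  [8,12): 4 bp
  [12,23): 11 bp
  [23,29): 6 bp
  [29,39): 10 bp
  [39,43): 4 bp
  [43,50): 7 bp
  [50,56): 6 bp
  [56,69): 13 bp
  [69,84): 15 bp
  [84,91): 7 bp
  [91,102): 11 bp
  [102,105): 3 bp
  [105,117): 12 bp
  [117,127): 10 bp
  [127,139): 12 bp
  [139,150): 11 bp
  [150,166): 16 bp
  [166,168): 2 bp
  [168,178): 10 bp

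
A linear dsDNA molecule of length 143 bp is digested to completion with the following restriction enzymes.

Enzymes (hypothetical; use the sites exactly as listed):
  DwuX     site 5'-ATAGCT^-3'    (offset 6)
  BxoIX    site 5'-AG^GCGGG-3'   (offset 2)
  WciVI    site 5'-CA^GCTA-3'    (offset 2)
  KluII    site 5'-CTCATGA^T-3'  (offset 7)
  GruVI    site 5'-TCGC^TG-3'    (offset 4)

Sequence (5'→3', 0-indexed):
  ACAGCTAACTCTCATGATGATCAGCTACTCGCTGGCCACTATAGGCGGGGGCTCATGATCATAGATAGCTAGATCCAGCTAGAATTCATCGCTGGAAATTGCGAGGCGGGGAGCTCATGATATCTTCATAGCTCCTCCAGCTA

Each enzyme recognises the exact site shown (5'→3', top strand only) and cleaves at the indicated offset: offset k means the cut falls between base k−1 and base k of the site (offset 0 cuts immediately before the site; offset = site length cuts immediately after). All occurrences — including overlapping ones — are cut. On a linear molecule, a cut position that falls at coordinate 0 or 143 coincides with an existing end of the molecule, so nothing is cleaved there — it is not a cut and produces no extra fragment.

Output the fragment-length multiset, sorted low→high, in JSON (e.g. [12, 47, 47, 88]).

[3,4,6,6,7,9,12,12,13,13,14,14,15,15]

Scan for sites:
  DwuX (ATAGCT, off=6): starts [64, 127] → cuts [70, 133]
  BxoIX (AGGCGGG, off=2): starts [42, 103] → cuts [44, 105]
  WciVI (CAGCTA, off=2): starts [1, 21, 75, 137] → cuts [3, 23, 77, 139]
  KluII (CTCATGAT, off=7): starts [10, 51, 113] → cuts [17, 58, 120]
  GruVI (TCGCTG, off=4): starts [28, 88] → cuts [32, 92]

Pooled cuts: [3, 17, 23, 32, 44, 58, 70, 77, 92, 105, 120, 133, 139]

Fragment lengths:
  [0,3): 3 bp
  [3,17): 14 bp
  [17,23): 6 bp
  [23,32): 9 bp
  [32,44): 12 bp
  [44,58): 14 bp
  [58,70): 12 bp
  [70,77): 7 bp
  [77,92): 15 bp
  [92,105): 13 bp
  [105,120): 15 bp
  [120,133): 13 bp
  [133,139): 6 bp
  [139,143): 4 bp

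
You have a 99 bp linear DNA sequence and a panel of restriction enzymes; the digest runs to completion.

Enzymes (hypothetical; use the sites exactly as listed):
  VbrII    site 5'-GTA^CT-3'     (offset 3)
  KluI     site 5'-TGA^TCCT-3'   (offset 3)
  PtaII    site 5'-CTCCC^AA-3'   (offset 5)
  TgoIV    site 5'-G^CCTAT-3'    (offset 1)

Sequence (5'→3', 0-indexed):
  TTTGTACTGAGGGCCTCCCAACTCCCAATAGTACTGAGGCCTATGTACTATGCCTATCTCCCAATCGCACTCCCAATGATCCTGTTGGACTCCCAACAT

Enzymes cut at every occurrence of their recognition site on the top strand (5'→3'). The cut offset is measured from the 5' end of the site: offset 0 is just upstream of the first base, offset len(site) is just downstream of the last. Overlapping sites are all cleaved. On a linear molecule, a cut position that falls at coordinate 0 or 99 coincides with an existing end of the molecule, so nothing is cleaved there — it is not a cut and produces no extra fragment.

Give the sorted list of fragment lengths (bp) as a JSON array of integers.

Per-enzyme occurrences:
  VbrII (GTACT, off=3): starts [3, 30, 44] → cuts [6, 33, 47]
  KluI (TGATCCT, off=3): starts [76] → cuts [79]
  PtaII (CTCCCAA, off=5): starts [14, 21, 57, 69, 89] → cuts [19, 26, 62, 74, 94]
  TgoIV (GCCTAT, off=1): starts [38, 51] → cuts [39, 52]

All cut coordinates (distinct, sorted): [6, 19, 26, 33, 39, 47, 52, 62, 74, 79, 94]

Fragments:
  [0,6): 6 bp
  [6,19): 13 bp
  [19,26): 7 bp
  [26,33): 7 bp
  [33,39): 6 bp
  [39,47): 8 bp
  [47,52): 5 bp
  [52,62): 10 bp
  [62,74): 12 bp
  [74,79): 5 bp
  [79,94): 15 bp
  [94,99): 5 bp

[5,5,5,6,6,7,7,8,10,12,13,15]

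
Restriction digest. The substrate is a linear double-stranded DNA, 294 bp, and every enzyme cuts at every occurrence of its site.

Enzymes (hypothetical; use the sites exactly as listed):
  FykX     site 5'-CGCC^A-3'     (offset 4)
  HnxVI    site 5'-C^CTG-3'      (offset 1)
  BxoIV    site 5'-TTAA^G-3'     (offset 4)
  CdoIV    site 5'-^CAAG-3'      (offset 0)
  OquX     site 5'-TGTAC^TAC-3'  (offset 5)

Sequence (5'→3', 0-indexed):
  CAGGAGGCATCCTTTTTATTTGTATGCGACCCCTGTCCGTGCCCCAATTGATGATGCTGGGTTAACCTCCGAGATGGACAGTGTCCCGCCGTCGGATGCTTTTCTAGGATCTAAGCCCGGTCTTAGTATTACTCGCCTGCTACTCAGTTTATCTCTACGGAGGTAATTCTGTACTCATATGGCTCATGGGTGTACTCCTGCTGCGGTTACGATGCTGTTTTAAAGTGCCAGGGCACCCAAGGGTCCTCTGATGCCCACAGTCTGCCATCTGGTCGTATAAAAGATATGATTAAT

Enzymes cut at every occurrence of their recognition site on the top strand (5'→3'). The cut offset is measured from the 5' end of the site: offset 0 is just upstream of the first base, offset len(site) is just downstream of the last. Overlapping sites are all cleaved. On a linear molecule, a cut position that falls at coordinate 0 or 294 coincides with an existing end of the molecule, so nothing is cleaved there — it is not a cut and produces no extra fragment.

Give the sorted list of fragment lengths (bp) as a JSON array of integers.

[32,40,57,61,104]

Site scan:
  FykX (CGCCA, off=4): no sites
  HnxVI (CCTG, off=1): starts [31, 135, 196] → cuts [32, 136, 197]
  BxoIV (TTAAG, off=4): no sites
  CdoIV (CAAG, off=0): starts [237] → cuts [237]
  OquX (TGTACTAC, off=5): no sites

Pooled cuts: [32, 136, 197, 237]

Fragment lengths:
  [0,32): 32 bp
  [32,136): 104 bp
  [136,197): 61 bp
  [197,237): 40 bp
  [237,294): 57 bp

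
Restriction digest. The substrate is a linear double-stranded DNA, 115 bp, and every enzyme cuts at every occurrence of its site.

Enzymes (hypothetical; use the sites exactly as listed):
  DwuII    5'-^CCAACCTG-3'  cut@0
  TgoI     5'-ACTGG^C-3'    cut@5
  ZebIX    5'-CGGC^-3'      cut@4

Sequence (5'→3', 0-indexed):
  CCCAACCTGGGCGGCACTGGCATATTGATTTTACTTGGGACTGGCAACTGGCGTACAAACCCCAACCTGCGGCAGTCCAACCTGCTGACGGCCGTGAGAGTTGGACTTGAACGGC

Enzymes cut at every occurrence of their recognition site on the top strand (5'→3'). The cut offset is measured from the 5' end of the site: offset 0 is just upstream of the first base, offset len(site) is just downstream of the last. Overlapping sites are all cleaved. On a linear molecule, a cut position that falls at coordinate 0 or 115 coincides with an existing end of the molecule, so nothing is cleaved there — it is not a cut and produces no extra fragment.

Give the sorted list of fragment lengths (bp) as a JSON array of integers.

Scan for sites:
  DwuII CCAACCTG/0: at [1, 61, 76] ⇒ [1, 61, 76]
  TgoI ACTGGC/5: at [15, 39, 46] ⇒ [20, 44, 51]
  ZebIX CGGC/4: at [11, 69, 88, 111] ⇒ [15, 73, 92] (position 115 is a terminus of the linear molecule — no cut)

All cut coordinates (distinct, sorted): [1, 15, 20, 44, 51, 61, 73, 76, 92]

Fragments:
  [0,1): 1 bp
  [1,15): 14 bp
  [15,20): 5 bp
  [20,44): 24 bp
  [44,51): 7 bp
  [51,61): 10 bp
  [61,73): 12 bp
  [73,76): 3 bp
  [76,92): 16 bp
  [92,115): 23 bp

[1,3,5,7,10,12,14,16,23,24]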